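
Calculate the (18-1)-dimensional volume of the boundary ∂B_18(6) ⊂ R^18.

S = n·V_n(r)/r = 18·V_18(6)/6 (volume-to-surface relation), giving 29386561536·π^9/35 ≈ 2.50282e+13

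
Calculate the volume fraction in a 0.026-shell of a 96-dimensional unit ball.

V(inner)/V(outer) = ((1-0.026)/1)^96 ≈ 0.07974, so the shell fraction is 0.920263.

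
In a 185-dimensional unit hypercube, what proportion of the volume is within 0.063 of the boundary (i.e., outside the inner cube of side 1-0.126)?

Shell fraction = 1 - (1-0.126)^185 ≈ 1 - 1.512e-11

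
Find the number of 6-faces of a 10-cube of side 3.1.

Number of 6-faces = C(10,6) · 2^(10-6) = 210 · 16 = 3360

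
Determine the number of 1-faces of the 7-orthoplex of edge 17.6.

An n-cross-polytope has 2^(k+1)·C(n,k+1) k-faces. Here 2^2·C(7,2) = 4·21 = 84.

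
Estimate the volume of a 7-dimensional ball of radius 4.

The n-ball volume is π^(n/2)·r^n/Γ(n/2+1). With n=7, r=4: V = 262144·π^3/105 ≈ 77410.6.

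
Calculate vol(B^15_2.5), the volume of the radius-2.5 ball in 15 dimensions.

V_15(2.5) = π^(15/2) · (2.5)^15 / Γ(15/2 + 1) = 1220703125·π^7/10378368 ≈ 355247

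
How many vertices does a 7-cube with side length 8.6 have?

The 7-cube has 2^7 = 128 vertices.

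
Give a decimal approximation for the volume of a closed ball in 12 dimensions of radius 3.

V_12(3) = π^(12/2) · (3)^12 / Γ(12/2 + 1) = 59049·π^6/80 ≈ 709613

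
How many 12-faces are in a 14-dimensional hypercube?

An n-cube has C(n,k)·2^(n-k) k-faces. Here C(14,12)·2^2 = 91·4 = 364.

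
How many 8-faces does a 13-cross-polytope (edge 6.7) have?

Number of 8-faces = 2^(8+1) · C(13,8+1) = 512 · 715 = 366080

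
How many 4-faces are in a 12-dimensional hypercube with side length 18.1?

f_4(12-cube) = (12 choose 4) · 2^8 = 126720.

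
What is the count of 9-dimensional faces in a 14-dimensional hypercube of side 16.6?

An n-cube has C(n,k)·2^(n-k) k-faces. Here C(14,9)·2^5 = 2002·32 = 64064.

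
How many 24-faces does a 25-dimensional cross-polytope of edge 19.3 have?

An n-cross-polytope has 2^(k+1)·C(n,k+1) k-faces. Here 2^25·C(25,25) = 33554432·1 = 33554432.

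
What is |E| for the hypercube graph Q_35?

Number of 1-faces = C(35,1)·2^(35-1) = 35·17179869184 = 601295421440.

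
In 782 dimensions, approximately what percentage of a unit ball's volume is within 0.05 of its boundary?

1 - (1-0.05)^782 ≈ 1 - 3.801e-18 ≈ 100.000000%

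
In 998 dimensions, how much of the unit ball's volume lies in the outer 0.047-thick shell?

1 - (1-0.047)^998 ≈ 1 - 1.364e-21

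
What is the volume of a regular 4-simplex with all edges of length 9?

V = (9^4 / 4!) · √((4+1) / 2^4) ≈ 152.821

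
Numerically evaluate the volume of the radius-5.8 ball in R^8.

Volume = π^{8/2}·(5.8)^8/Γ(5) ≈ 5.19771e+06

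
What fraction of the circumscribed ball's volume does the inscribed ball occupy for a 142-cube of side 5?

The radii are 5/2 and 5√142/2, so the volume ratio is (1/√142)^142 = 142^{-142/2} ≈ 1.54002e-153.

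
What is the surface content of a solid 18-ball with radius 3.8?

S = n·V_n(r)/r = 18·V_18(3.8)/3.8 (volume-to-surface relation), giving 1.06213e+10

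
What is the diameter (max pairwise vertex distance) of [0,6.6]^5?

d = √(6.6² + 6.6² + ... + 6.6²) [5 terms] = √(5·6.6²) = 6.6√5 ≈ 14.758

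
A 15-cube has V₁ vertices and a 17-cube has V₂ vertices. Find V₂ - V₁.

V₁ = 2^15 = 32768. V₂ = 2^17 = 131072. V₂ - V₁ = 98304.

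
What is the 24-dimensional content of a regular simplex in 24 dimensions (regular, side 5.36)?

For a regular n-simplex with edge a, V = (a^n / n!)·√((n+1)/2^n). With a=5.36, n=24: V ≈ 6.22099e-10.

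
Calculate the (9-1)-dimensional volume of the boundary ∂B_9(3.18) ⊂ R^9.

S = n·V_n(r)/r = 9·V_9(3.18)/3.18 (volume-to-surface relation), giving 310440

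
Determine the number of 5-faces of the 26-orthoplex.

An n-cross-polytope has 2^(k+1)·C(n,k+1) k-faces. Here 2^6·C(26,6) = 64·230230 = 14734720.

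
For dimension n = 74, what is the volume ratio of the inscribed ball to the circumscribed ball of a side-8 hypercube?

V_in / V_out = (r_in/r_out)^74 = (1/√74)^74 = 74^(-74/2) ≈ 6.89329e-70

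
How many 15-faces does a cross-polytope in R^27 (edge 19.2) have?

Number of 15-faces = 2^(15+1) · C(27,15+1) = 65536 · 13037895 = 854451486720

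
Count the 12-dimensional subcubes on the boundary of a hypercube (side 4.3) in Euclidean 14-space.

Number of 12-faces = C(14,12) · 2^(14-12) = 91 · 4 = 364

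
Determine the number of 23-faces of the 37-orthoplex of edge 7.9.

Each 23-face is the convex hull of 24 vertices, one chosen as ±e_i from each of 24 distinct axes: 2^24·C(37,24) = 59768283385036800.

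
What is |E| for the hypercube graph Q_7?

The 7-cube has n·2^(n-1) = 7·2^6 = 7·64 = 448 edges.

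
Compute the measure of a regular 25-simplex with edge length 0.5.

V = (0.5^25 / 25!) · √((25+1) / 2^25) ≈ 1.69128e-36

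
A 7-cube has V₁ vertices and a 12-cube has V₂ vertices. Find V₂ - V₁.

V₁ = 2^7 = 128. V₂ = 2^12 = 4096. V₂ - V₁ = 3968.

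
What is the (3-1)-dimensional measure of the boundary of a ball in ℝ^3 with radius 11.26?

S = n·V_n(r)/r = 3·V_3(11.26)/11.26 (volume-to-surface relation), giving 4πr² = 4π·(11.26)² ≈ 1593.26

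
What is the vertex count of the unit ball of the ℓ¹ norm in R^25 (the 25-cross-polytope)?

The 25-dimensional cross-polytope has 2n = 2·25 = 50 vertices.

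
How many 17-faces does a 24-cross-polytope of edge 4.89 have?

Number of 17-faces = 2^(17+1) · C(24,17+1) = 262144 · 134596 = 35283533824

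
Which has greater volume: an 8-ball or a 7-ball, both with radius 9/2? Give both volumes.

V_8(4.5) ≈ 682478. V_7(4.5) ≈ 176550. The 8-ball is larger.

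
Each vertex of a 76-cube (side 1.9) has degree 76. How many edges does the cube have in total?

Number of 1-faces = C(76,1)·2^(76-1) = 76·37778931862957161709568 = 2871198821584744289927168.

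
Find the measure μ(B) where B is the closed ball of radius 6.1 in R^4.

The n-ball volume is π^(n/2)·r^n/Γ(n/2+1). With n=4, r=6.1: V ≈ 6832.65.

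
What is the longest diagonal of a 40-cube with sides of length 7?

d = √(7² + 7² + ... + 7²) [40 terms] = √(40·7²) = 7√40 ≈ 44.2719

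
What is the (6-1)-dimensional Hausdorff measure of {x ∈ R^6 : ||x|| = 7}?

The surface area of an n-ball is 2π^(n/2) r^(n-1) / Γ(n/2). For n=6, r=7: 16807·π^3 ≈ 521122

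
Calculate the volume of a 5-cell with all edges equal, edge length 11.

V = (11^4 / 4!) · √((4+1) / 2^4) ≈ 341.024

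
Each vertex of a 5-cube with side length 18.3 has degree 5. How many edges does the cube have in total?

An n-cube has n·2^(n-1) edges. With n = 5: 5·16 = 80.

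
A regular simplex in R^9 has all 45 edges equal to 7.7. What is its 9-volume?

V_9 = √(10) · 7.7^9 / (9! · 2^(9/2)) ≈ 36.6453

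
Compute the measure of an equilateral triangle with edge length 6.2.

Area = (√3/4) · 6.2² = 16.645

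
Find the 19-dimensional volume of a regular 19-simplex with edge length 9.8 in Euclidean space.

Volume = 9.8^19 · √(20/2^19) / 19! ≈ 0.345884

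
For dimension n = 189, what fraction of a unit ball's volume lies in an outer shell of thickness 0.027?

1 - (1-0.027)^189 ≈ 0.994333 ≈ 99.43%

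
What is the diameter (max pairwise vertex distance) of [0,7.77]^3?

||(7.77,7.77,...,7.77)|| = √(3)·7.77 ≈ 13.458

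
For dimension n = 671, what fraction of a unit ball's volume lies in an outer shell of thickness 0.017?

1 - (1-0.017)^671 ≈ 0.99999 ≈ 99.998992%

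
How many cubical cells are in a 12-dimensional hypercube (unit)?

Number of 3-faces = C(12,3) · 2^(12-3) = 220 · 512 = 112640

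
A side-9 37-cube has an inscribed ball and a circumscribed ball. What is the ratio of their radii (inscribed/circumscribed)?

r_in / r_out = (9/2) / (9√37/2) = 1/√37 ≈ 0.164399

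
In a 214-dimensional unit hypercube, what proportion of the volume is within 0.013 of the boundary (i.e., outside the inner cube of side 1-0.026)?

The inner cube has side 1-2·0.013 = 0.974 and volume (0.974)^214 ≈ 0.003561, so the shell holds 0.996439 of the volume.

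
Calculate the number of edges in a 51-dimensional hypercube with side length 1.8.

The 51-cube has n·2^(n-1) = 51·2^50 = 51·1125899906842624 = 57420895248973824 edges.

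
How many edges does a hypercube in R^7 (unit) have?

Each of the 2^7 = 128 vertices has degree 7; total edges = 7·2^7/2 = 448.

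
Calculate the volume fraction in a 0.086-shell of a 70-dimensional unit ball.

1 - (1-0.086)^70 ≈ 0.998154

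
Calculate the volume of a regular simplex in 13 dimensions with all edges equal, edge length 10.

For a regular n-simplex with edge a, V = (a^n / n!)·√((n+1)/2^n). With a=10, n=13: V ≈ 66.3879.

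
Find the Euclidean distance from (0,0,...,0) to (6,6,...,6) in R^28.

The space diagonal of an n-cube of side s is s√n. Here 6·√28 ≈ 31.749.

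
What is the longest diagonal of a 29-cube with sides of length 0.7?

d = √(0.7² + 0.7² + ... + 0.7²) [29 terms] = √(29·0.7²) = 0.7√29 ≈ 3.76962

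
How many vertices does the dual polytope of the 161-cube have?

An n-cross-polytope has 2n vertices; here n = 161, giving 322.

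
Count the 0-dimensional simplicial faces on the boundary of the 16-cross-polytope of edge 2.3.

An n-cross-polytope has 2^(k+1)·C(n,k+1) k-faces. Here 2^1·C(16,1) = 2·16 = 32.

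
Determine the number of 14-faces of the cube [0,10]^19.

f_14(19-cube) = (19 choose 14) · 2^5 = 372096.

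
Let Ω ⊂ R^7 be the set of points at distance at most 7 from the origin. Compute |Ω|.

The n-ball volume is π^(n/2)·r^n/Γ(n/2+1). With n=7, r=7: V = 1882384·π^3/15 ≈ 3.89105e+06.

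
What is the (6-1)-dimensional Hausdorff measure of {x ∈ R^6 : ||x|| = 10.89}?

|∂B_6(10.89)| ≈ 4.74886e+06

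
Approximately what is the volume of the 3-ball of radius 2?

V_3(2) = π^(3/2) · (2)^3 / Γ(3/2 + 1) = 32·π/3 ≈ 33.5103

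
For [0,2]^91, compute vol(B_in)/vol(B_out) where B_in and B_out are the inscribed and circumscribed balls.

The radii are 2/2 and 2√91/2, so the volume ratio is (1/√91)^91 = 91^{-91/2} ≈ 7.30494e-90.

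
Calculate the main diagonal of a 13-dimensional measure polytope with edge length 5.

Diagonal = √13 · 5 ≈ 18.0278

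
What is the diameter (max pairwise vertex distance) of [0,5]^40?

Diagonal = √40 · 5 ≈ 31.6228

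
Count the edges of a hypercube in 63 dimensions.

An n-cube has n·2^(n-1) edges. With n = 63: 63·4611686018427387904 = 290536219160925437952.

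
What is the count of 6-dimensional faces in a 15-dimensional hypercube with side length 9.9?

Number of 6-faces = C(15,6) · 2^(15-6) = 5005 · 512 = 2562560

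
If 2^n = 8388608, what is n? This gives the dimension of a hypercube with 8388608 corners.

The n-cube has 2^n vertices, and 8388608 = 2^23, so n = 23.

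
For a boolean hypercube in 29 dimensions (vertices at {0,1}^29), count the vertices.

Each vertex is a binary string of length 29, so there are 2^29 = 536870912.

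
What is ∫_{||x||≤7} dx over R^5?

Volume = π^{5/2}·(7)^5/Γ(7/2) = 134456·π^2/15 ≈ 88468.5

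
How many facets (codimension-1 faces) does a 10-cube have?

An n-cube has C(n,k)·2^(n-k) k-faces. Here C(10,9)·2^1 = 10·2 = 20.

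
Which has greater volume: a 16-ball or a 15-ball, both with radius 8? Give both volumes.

V_16(8) ≈ 6.62397e+13. V_15(8) ≈ 1.34208e+13. The 16-ball is larger.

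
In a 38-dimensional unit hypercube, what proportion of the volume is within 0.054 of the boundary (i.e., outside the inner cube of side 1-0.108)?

1 - (1 - 2·0.054)^38 = 1 - 0.892^38 ≈ 0.987002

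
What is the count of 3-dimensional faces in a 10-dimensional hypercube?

Choose 3 of 10 axes to span the face (C(10,3) = 120 ways), then fix each of the remaining 7 coordinates at one of its two extreme values (2^7 = 128 ways): 120·128 = 15360.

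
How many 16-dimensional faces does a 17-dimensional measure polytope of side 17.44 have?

An n-cube has C(n,k)·2^(n-k) k-faces. Here C(17,16)·2^1 = 17·2 = 34.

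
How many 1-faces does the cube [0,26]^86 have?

The 86-cube has n·2^(n-1) = 86·2^85 = 86·38685626227668133590597632 = 3326963855579459488791396352 edges.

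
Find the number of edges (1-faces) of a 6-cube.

Number of 1-faces = C(6,1) · 2^(6-1) = 6 · 32 = 192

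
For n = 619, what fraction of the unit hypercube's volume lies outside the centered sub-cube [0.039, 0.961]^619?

The inner cube has side 1-2·0.039 = 0.922 and volume (0.922)^619 ≈ 1.474e-22, so the shell holds 1 - 1.474e-22 of the volume.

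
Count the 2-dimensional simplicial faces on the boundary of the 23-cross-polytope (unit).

Number of 2-faces = 2^(2+1) · C(23,2+1) = 8 · 1771 = 14168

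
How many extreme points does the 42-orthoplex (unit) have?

Number of vertices = 2n = 84.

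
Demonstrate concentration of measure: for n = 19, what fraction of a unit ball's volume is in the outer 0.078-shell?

1 - (1-0.078)^19 ≈ 0.786259 ≈ 78.63%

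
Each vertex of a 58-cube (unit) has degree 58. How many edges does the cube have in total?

The 58-cube has n·2^(n-1) = 58·2^57 = 58·144115188075855872 = 8358680908399640576 edges.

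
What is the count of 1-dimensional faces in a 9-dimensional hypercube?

An n-cube has C(n,k)·2^(n-k) k-faces. Here C(9,1)·2^8 = 9·256 = 2304.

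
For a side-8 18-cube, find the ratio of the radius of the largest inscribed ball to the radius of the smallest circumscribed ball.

Ratio = (s/2)/(s√18/2) = 18^(-1/2) ≈ 0.235702.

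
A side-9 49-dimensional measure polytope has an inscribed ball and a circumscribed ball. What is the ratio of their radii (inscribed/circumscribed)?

r_in = 9/2 (half the side); r_out = 9√49/2 (half the diagonal). Ratio = 1/√49 ≈ 0.142857.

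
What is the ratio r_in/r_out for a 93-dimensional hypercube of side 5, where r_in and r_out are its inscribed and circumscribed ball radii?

r_in = 5/2 (half the side); r_out = 5√93/2 (half the diagonal). Ratio = 1/√93 ≈ 0.103695.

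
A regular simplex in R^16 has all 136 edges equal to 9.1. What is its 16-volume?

Volume = 9.1^16 · √(17/2^16) / 16! ≈ 1.70227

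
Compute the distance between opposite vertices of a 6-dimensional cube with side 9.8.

Diagonal = √6 · 9.8 ≈ 24.005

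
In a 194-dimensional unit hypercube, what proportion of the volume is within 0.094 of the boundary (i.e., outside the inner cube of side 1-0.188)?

1 - (1 - 2·0.094)^194 = 1 - 0.812^194 ≈ 1 - 2.844e-18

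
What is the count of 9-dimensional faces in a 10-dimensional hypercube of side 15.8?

f_9(10-cube) = (10 choose 9) · 2^1 = 20.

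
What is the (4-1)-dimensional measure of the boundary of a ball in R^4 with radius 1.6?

S = n·V_n(r)/r = 4·V_4(1.6)/1.6 (volume-to-surface relation), giving 80.8518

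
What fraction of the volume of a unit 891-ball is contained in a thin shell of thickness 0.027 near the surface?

1 - (1-0.027)^891 ≈ 1 - 2.562e-11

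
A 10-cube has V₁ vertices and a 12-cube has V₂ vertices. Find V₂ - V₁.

V₁ = 2^10 = 1024. V₂ = 2^12 = 4096. V₂ - V₁ = 3072.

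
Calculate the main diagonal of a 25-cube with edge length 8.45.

Diagonal = √25 · 8.45 = 42.25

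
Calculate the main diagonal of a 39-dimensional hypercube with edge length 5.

d = √(5² + 5² + ... + 5²) [39 terms] = √(39·5²) = 5√39 ≈ 31.225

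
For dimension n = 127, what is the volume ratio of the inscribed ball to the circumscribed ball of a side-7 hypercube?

V_in / V_out = (r_in/r_out)^127 = (1/√127)^127 = 127^(-127/2) ≈ 2.56132e-134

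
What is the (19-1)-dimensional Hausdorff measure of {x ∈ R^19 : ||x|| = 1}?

S = n·V_n(r)/r = 19·V_19(1)/1 (volume-to-surface relation), giving 1024·π^9/34459425 ≈ 0.88581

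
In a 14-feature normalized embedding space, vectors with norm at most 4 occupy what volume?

Volume = π^{14/2}·(4)^14/Γ(8) = 16777216·π^7/315 ≈ 1.60864e+08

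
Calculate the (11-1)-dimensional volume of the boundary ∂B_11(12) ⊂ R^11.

The surface area of an n-ball is 2π^(n/2) r^(n-1) / Γ(n/2). For n=11, r=12: 146767085568·π^5/35 ≈ 1.28325e+12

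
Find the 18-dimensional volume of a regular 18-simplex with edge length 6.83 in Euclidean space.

V_18 = √(19) · 6.83^18 / (18! · 2^(18/2)) ≈ 0.00139104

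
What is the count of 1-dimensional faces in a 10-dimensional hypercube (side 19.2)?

f_1(10-cube) = (10 choose 1) · 2^9 = 5120.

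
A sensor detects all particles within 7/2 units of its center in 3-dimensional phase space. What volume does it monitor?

V_3(7/2) = π^(3/2) · (7/2)^3 / Γ(3/2 + 1) = 343·π/6 ≈ 179.594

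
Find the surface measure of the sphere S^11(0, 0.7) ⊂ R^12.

|∂B_12(0.7)| ≈ 0.31683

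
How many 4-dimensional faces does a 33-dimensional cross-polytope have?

Number of 4-faces = 2^(4+1) · C(33,4+1) = 32 · 237336 = 7594752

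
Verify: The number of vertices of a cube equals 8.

True. The 3-cube has 2^3 = 8 vertices.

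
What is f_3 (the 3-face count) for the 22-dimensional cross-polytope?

Number of 3-faces = 2^(3+1) · C(22,3+1) = 16 · 7315 = 117040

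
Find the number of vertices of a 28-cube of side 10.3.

Number of vertices = 2^28 = 268435456.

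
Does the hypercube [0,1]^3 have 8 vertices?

True. The 3-cube has 2^3 = 8 vertices.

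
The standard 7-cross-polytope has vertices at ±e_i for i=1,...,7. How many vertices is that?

The 7-dimensional cross-polytope has 2n = 2·7 = 14 vertices.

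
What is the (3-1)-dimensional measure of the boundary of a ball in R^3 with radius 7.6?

|∂B_3(7.6)| = 4πr² = 4π·(7.6)² ≈ 725.834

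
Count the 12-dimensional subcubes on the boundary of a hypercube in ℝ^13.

f_12(13-cube) = (13 choose 12) · 2^1 = 26.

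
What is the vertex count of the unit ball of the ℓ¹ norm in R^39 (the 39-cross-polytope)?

The vertices are ±e_1, ..., ±e_39, so there are 2·39 = 78.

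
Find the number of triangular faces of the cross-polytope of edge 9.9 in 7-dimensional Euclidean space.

f_2(7-orthoplex) = 2^3 · (7 choose 3) = 280.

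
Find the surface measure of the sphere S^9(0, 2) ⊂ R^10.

|∂B_10(2)| = 128·π^5/3 ≈ 13056.8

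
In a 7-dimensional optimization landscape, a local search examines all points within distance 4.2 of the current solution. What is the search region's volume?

Volume = π^{7/2}·(4.2)^7/Γ(9/2) ≈ 108924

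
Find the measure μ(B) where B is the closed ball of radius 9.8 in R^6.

V_6(9.8) = π^(6/2) · (9.8)^6 / Γ(6/2 + 1) ≈ 4.57778e+06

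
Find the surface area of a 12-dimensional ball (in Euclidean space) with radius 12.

|∂B_12(12)| = 61917364224·π^6/5 ≈ 1.19053e+13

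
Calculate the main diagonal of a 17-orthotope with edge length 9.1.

The space diagonal of an n-cube of side s is s√n. Here 9.1·√17 ≈ 37.5203.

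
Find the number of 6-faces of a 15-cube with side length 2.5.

Choose 6 of 15 axes to span the face (C(15,6) = 5005 ways), then fix each of the remaining 9 coordinates at one of its two extreme values (2^9 = 512 ways): 5005·512 = 2562560.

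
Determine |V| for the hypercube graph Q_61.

The 61-cube has 2^61 = 2305843009213693952 vertices.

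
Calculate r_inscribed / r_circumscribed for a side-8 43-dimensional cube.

For an n-cube of any side s, the inradius is s/2 and the circumradius is s√n/2, so the ratio is 1/√43 ≈ 0.152499.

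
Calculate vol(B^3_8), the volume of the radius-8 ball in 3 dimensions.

Volume = π^{3/2}·(8)^3/Γ(5/2) = 2048·π/3 ≈ 2144.66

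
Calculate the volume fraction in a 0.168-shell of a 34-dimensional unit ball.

V(inner)/V(outer) = ((1-0.168)/1)^34 ≈ 0.001924, so the shell fraction is 0.998076.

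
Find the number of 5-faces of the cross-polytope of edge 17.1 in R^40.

f_5(40-orthoplex) = 2^6 · (40 choose 6) = 245656320.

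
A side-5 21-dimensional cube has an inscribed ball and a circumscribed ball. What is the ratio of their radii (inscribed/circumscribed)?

r_in / r_out = (5/2) / (5√21/2) = 1/√21 ≈ 0.218218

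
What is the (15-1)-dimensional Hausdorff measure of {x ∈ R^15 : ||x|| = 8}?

S = n·V_n(r)/r = 15·V_15(8)/8 (volume-to-surface relation), giving 1125899906842624·π^7/135135 ≈ 2.51641e+13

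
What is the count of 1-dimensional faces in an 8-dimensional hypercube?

Number of 1-faces = C(8,1) · 2^(8-1) = 8 · 128 = 1024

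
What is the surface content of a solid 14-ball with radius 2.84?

S = n·V_n(r)/r = 14·V_14(2.84)/2.84 (volume-to-surface relation), giving 6.55972e+06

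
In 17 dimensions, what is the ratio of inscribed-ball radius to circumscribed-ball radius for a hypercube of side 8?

r_in = 8/2 (half the side); r_out = 8√17/2 (half the diagonal). Ratio = 1/√17 ≈ 0.242536.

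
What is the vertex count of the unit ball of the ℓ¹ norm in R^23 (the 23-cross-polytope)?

The 23-dimensional cross-polytope has 2n = 2·23 = 46 vertices.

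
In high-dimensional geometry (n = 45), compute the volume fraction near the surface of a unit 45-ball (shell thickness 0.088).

1 - (1-0.088)^45 ≈ 0.98416 ≈ 98.42%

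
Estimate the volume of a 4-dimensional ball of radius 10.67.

The n-ball volume is π^(n/2)·r^n/Γ(n/2+1). With n=4, r=10.67: V ≈ 63962.8.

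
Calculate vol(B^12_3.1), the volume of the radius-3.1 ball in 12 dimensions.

Volume = π^{12/2}·(3.1)^12/Γ(7) ≈ 1.05174e+06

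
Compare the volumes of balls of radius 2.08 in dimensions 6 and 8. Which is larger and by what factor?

V_6(2.08) ≈ 418.484, V_8(2.08) ≈ 1421.98. The 8-ball is larger by a factor of 3.398.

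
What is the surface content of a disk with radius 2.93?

S_2(2.93) = 2·π^(2/2)·(2.93)^1 / Γ(2/2) = 2πr = 2π·2.93 ≈ 18.4097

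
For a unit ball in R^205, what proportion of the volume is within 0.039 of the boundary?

V(inner)/V(outer) = ((1-0.039)/1)^205 ≈ 0.0002873, so the shell fraction is 0.999713.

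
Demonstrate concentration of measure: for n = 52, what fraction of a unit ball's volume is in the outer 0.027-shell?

1 - (1-0.027)^52 ≈ 0.759083 ≈ 75.91%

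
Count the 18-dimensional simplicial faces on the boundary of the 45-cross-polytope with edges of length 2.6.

Each 18-face is the convex hull of 19 vertices, one chosen as ±e_i from each of 19 distinct axes: 2^19·C(45,19) = 1278404029065461760.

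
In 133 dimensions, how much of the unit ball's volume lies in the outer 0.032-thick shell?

Shell fraction = 1 - (1-0.032)^133 ≈ 0.986774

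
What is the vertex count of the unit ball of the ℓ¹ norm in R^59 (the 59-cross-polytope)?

The vertices are ±e_1, ..., ±e_59, so there are 2·59 = 118.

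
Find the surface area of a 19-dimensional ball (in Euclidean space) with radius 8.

S = n·V_n(r)/r = 19·V_19(8)/8 (volume-to-surface relation), giving 18446744073709551616·π^9/34459425 ≈ 1.59573e+16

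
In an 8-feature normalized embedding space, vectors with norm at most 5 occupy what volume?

V = 390625·π^4/24 ≈ 1.58543e+06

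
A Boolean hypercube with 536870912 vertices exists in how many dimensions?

Since 2^n = 536870912, we have n = 29.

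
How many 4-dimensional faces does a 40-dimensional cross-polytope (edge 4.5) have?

An n-cross-polytope has 2^(k+1)·C(n,k+1) k-faces. Here 2^5·C(40,5) = 32·658008 = 21056256.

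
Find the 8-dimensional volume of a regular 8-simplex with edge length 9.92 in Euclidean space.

V_8 = √(9) · 9.92^8 / (8! · 2^(8/2)) ≈ 436.088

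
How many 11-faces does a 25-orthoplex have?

Number of 11-faces = 2^(11+1) · C(25,11+1) = 4096 · 5200300 = 21300428800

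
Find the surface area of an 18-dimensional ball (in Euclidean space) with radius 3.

The surface area of an n-ball is 2π^(n/2) r^(n-1) / Γ(n/2). For n=18, r=3: 14348907·π^9/2240 ≈ 1.9095e+08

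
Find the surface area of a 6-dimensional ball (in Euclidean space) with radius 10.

S = n·V_n(r)/r = 6·V_6(10)/10 (volume-to-surface relation), giving 100000·π^3 ≈ 3.10063e+06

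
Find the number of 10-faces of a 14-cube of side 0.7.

f_10(14-cube) = (14 choose 10) · 2^4 = 16016.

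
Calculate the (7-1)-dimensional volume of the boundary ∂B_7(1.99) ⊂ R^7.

|∂B_7(1.99)| ≈ 2053.98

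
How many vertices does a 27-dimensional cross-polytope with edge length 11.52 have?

An n-cross-polytope has 2n vertices; here n = 27, giving 54.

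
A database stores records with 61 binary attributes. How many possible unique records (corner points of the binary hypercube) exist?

An n-cube has 2^n vertices; for n = 61 that is 2^61 = 2305843009213693952.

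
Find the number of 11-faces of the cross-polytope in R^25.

f_11(25-orthoplex) = 2^12 · (25 choose 12) = 21300428800.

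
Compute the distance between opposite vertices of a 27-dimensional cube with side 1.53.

d = √(1.53² + 1.53² + ... + 1.53²) [27 terms] = √(27·1.53²) = 1.53√27 ≈ 7.95011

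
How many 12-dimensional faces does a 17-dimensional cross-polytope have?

Number of 12-faces = 2^(12+1) · C(17,12+1) = 8192 · 2380 = 19496960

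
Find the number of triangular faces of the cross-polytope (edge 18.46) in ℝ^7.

Each 2-face is the convex hull of 3 vertices, one chosen as ±e_i from each of 3 distinct axes: 2^3·C(7,3) = 280.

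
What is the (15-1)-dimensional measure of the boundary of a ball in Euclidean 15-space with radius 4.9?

S = n·V_n(r)/r = 15·V_15(4.9)/4.9 (volume-to-surface relation), giving 2.63188e+10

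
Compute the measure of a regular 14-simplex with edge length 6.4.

V_14 = √(15) · 6.4^14 / (14! · 2^(14/2)) ≈ 0.0671347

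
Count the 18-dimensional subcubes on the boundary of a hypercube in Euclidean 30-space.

An n-cube has C(n,k)·2^(n-k) k-faces. Here C(30,18)·2^12 = 86493225·4096 = 354276249600.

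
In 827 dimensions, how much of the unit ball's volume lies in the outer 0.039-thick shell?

V(inner)/V(outer) = ((1-0.039)/1)^827 ≈ 5.155e-15, so the shell fraction is 1 - 5.155e-15.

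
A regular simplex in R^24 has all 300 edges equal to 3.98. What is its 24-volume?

V_24 = √(25) · 3.98^24 / (24! · 2^(24/2)) ≈ 4.91019e-13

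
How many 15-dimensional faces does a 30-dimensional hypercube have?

Choose 15 of 30 axes to span the face (C(30,15) = 155117520 ways), then fix each of the remaining 15 coordinates at one of its two extreme values (2^15 = 32768 ways): 155117520·32768 = 5082890895360.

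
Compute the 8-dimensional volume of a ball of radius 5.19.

Volume = π^{8/2}·(5.19)^8/Γ(5) ≈ 2.13662e+06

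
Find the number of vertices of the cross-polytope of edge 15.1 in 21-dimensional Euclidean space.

f_0(21-orthoplex) = 2^1 · (21 choose 1) = 42.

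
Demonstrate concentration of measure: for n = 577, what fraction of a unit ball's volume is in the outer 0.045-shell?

1 - (1-0.045)^577 ≈ 1 - 2.897e-12 ≈ (100 - 2.9e-10)%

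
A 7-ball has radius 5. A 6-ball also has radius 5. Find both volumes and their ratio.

V_7(5) ≈ 369122. V_6(5) ≈ 80745.5. Ratio V_7/V_6 ≈ 4.571.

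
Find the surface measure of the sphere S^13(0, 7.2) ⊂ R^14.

|∂B_14(7.2)| ≈ 1.17238e+12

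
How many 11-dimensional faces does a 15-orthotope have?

Number of 11-faces = C(15,11) · 2^(15-11) = 1365 · 16 = 21840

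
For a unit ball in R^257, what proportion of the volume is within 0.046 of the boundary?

1 - (1-0.046)^257 ≈ 0.999994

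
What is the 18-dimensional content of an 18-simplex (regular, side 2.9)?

V = (2.9^18 / 18!) · √((18+1) / 2^18) ≈ 2.79853e-10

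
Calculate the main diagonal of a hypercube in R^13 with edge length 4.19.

The space diagonal of an n-cube of side s is s√n. Here 4.19·√13 ≈ 15.1073.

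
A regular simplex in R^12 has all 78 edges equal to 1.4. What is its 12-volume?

For a regular n-simplex with edge a, V = (a^n / n!)·√((n+1)/2^n). With a=1.4, n=12: V ≈ 6.66793e-09.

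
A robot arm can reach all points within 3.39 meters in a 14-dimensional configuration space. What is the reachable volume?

V_14(3.39) = π^(14/2) · (3.39)^14 / Γ(14/2 + 1) ≈ 1.58641e+07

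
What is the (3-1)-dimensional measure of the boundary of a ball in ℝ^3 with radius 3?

S = n·V_n(r)/r = 3·V_3(3)/3 (volume-to-surface relation), giving 4πr² = 4π·(3)² ≈ 113.097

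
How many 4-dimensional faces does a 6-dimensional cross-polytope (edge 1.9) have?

An n-cross-polytope has 2^(k+1)·C(n,k+1) k-faces. Here 2^5·C(6,5) = 32·6 = 192.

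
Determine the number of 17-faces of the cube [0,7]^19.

An n-cube has C(n,k)·2^(n-k) k-faces. Here C(19,17)·2^2 = 171·4 = 684.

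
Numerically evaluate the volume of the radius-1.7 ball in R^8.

The n-ball volume is π^(n/2)·r^n/Γ(n/2+1). With n=8, r=1.7: V ≈ 283.126.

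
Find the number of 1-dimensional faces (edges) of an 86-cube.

The 86-cube has n·2^(n-1) = 86·2^85 = 86·38685626227668133590597632 = 3326963855579459488791396352 edges.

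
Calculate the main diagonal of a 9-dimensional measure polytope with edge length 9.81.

d = √(9.81² + 9.81² + ... + 9.81²) [9 terms] = √(9·9.81²) = 9.81√9 = 29.43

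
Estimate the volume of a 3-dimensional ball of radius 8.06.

Volume = π^{3/2}·(8.06)^3/Γ(5/2) ≈ 2193.28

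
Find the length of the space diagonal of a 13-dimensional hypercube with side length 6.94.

d = √(6.94² + 6.94² + ... + 6.94²) [13 terms] = √(13·6.94²) = 6.94√13 ≈ 25.0225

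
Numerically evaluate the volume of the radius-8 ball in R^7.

The n-ball volume is π^(n/2)·r^n/Γ(n/2+1). With n=7, r=8: V = 33554432·π^3/105 ≈ 9.90855e+06.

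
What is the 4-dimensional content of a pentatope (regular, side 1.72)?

V_4 = √(5) · 1.72^4 / (4! · 2^(4/2)) ≈ 0.203858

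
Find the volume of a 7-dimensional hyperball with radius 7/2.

Volume = π^{7/2}·(7/2)^7/Γ(9/2) = 117649·π^3/120 ≈ 30398.8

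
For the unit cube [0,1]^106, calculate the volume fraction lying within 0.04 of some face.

1 - (1 - 2·0.04)^106 = 1 - 0.92^106 ≈ 0.999855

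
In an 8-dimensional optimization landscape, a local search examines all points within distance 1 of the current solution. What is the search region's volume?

V = π^4/24 ≈ 4.05871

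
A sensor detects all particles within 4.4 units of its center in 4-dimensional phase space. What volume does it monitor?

Volume = π^{4/2}·(4.4)^4/Γ(3) ≈ 1849.61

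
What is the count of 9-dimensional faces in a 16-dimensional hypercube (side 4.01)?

An n-cube has C(n,k)·2^(n-k) k-faces. Here C(16,9)·2^7 = 11440·128 = 1464320.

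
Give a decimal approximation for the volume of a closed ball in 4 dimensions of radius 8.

The n-ball volume is π^(n/2)·r^n/Γ(n/2+1). With n=4, r=8: V = 2048·π^2 ≈ 20212.9.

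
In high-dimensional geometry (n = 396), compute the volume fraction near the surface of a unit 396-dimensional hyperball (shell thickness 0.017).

1 - (1-0.017)^396 ≈ 0.998875 ≈ 99.89%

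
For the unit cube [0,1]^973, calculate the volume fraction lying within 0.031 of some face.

The inner cube has side 1-2·0.031 = 0.938 and volume (0.938)^973 ≈ 8.982e-28, so the shell holds 1 - 8.982e-28 of the volume.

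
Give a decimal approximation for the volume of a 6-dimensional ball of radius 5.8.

V_6(5.8) = π^(6/2) · (5.8)^6 / Γ(6/2 + 1) ≈ 196728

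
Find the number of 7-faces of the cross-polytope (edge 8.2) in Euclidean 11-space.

An n-cross-polytope has 2^(k+1)·C(n,k+1) k-faces. Here 2^8·C(11,8) = 256·165 = 42240.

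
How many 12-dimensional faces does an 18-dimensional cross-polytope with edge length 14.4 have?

f_12(18-orthoplex) = 2^13 · (18 choose 13) = 70189056.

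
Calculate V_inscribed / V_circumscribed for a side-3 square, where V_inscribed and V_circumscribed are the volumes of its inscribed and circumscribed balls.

The radii are 3/2 and 3√2/2, so the volume ratio is (1/√2)^2 = 2^{-2/2} ≈ 0.5.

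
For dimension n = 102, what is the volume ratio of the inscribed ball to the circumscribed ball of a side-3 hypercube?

The radii are 3/2 and 3√102/2, so the volume ratio is (1/√102)^102 = 102^{-102/2} ≈ 3.64243e-103.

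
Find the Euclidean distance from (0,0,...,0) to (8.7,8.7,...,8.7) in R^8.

Diagonal = √8 · 8.7 ≈ 24.6073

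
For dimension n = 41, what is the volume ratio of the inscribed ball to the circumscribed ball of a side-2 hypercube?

Volume scales as r^n, and r_in/r_out = 1/√41, giving (1/√41)^41 ≈ 8.66824e-34.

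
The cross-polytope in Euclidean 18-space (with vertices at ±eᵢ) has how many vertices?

Number of vertices = 2n = 36.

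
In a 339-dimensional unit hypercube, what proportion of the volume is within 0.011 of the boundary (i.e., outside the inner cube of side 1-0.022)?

1 - (1 - 2·0.011)^339 = 1 - 0.978^339 ≈ 0.999469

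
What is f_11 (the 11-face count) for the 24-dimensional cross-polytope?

Number of 11-faces = 2^(11+1) · C(24,11+1) = 4096 · 2704156 = 11076222976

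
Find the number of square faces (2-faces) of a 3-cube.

Choose 2 of 3 axes to span the face (C(3,2) = 3 ways), then fix each of the remaining 1 coordinate at one of its two extreme values (2^1 = 2 ways): 3·2 = 6.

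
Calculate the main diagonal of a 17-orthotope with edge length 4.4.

d = √(4.4² + 4.4² + ... + 4.4²) [17 terms] = √(17·4.4²) = 4.4√17 ≈ 18.1417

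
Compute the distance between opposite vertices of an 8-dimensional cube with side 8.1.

||(8.1,8.1,...,8.1)|| = √(8)·8.1 ≈ 22.9103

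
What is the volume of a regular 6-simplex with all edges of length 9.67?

Volume = 9.67^6 · √(7/2^6) / 6! ≈ 375.565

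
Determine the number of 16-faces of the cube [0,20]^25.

An n-cube has C(n,k)·2^(n-k) k-faces. Here C(25,16)·2^9 = 2042975·512 = 1046003200.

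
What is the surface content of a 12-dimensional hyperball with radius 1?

S_12(1) = 2·π^(12/2)·(1)^11 / Γ(12/2) = π^6/60 ≈ 16.0232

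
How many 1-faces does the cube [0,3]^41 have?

The 41-cube has n·2^(n-1) = 41·2^40 = 41·1099511627776 = 45079976738816 edges.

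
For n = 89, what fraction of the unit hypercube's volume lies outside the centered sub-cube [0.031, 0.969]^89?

The inner cube has side 1-2·0.031 = 0.938 and volume (0.938)^89 ≈ 0.003358, so the shell holds 0.996642 of the volume.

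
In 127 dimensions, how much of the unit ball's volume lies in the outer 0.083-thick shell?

Shell fraction = 1 - (1-0.083)^127 ≈ 0.999983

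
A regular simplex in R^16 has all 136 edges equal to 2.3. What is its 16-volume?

V_16 = √(17) · 2.3^16 / (16! · 2^(16/2)) ≈ 4.72074e-10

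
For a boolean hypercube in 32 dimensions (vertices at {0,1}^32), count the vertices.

The 32-cube has 2^32 = 4294967296 vertices.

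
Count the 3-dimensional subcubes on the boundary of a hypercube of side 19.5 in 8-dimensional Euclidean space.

An n-cube has C(n,k)·2^(n-k) k-faces. Here C(8,3)·2^5 = 56·32 = 1792.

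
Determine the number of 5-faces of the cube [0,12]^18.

Choose 5 of 18 axes to span the face (C(18,5) = 8568 ways), then fix each of the remaining 13 coordinates at one of its two extreme values (2^13 = 8192 ways): 8568·8192 = 70189056.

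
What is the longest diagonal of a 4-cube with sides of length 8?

||(8,8,...,8)|| = √(4)·8 = 16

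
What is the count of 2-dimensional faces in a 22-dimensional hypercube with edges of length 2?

Number of 2-faces = C(22,2) · 2^(22-2) = 231 · 1048576 = 242221056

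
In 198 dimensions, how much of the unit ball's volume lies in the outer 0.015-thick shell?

1 - (1-0.015)^198 ≈ 0.949838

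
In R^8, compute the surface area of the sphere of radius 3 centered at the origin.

|∂B_8(3)| = 729·π^4 ≈ 71011.2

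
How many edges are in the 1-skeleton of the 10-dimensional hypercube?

The 10-cube has n·2^(n-1) = 10·2^9 = 10·512 = 5120 edges.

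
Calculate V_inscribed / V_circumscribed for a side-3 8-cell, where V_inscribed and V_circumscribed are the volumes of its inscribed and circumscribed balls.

V_in / V_out = (r_in/r_out)^4 = (1/√4)^4 = 4^(-4/2) ≈ 0.0625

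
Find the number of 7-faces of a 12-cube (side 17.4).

f_7(12-cube) = (12 choose 7) · 2^5 = 25344.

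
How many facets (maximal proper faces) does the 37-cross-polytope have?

Each 36-face is the convex hull of 37 vertices, one chosen as ±e_i from each of 37 distinct axes: 2^37·C(37,37) = 137438953472.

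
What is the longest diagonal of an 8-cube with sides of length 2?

d = √(2² + 2² + ... + 2²) [8 terms] = √(8·2²) = 2√8 ≈ 5.65685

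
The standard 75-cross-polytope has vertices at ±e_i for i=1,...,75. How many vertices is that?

The 75-dimensional cross-polytope has 2n = 2·75 = 150 vertices.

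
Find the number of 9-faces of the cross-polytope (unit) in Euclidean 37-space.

f_9(37-orthoplex) = 2^10 · (37 choose 10) = 356690059264.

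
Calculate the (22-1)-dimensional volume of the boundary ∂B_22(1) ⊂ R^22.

S = n·V_n(r)/r = 22·V_22(1)/1 (volume-to-surface relation), giving π^11/1814400 ≈ 0.162149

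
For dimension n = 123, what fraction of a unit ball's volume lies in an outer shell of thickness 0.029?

1 - (1-0.029)^123 ≈ 0.97321 ≈ 97.32%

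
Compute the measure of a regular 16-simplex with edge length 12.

For a regular n-simplex with edge a, V = (a^n / n!)·√((n+1)/2^n). With a=12, n=16: V ≈ 142.32.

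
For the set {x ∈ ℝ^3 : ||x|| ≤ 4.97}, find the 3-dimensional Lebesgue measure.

The n-ball volume is π^(n/2)·r^n/Γ(n/2+1). With n=3, r=4.97: V ≈ 514.23.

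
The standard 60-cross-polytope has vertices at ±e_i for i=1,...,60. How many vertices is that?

An n-cross-polytope has 2n vertices; here n = 60, giving 120.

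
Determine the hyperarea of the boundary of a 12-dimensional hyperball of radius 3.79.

S_12(3.79) = 2·π^(12/2)·(3.79)^11 / Γ(12/2) ≈ 3.71346e+07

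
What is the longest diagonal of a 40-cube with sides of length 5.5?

||(5.5,5.5,...,5.5)|| = √(40)·5.5 ≈ 34.7851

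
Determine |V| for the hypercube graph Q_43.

The 43-cube has 2^43 = 8796093022208 vertices.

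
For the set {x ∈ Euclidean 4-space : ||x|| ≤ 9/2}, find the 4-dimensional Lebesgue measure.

The n-ball volume is π^(n/2)·r^n/Γ(n/2+1). With n=4, r=9/2: V = 6561·π^2/32 ≈ 2023.58.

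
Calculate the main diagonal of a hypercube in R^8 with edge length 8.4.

||(8.4,8.4,...,8.4)|| = √(8)·8.4 ≈ 23.7588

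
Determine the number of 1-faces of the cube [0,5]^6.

Choose 1 of 6 axes to span the face (C(6,1) = 6 ways), then fix each of the remaining 5 coordinates at one of its two extreme values (2^5 = 32 ways): 6·32 = 192.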